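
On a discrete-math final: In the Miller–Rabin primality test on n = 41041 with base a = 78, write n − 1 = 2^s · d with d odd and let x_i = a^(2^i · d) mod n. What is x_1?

22100

n − 1 = 41040 = 2^4 · 2565, so s = 4 and d = 2565.
Repeated squaring mod 41041: 78^1 ≡ 78, 78^2 ≡ 6084, 78^4 ≡ 37115, 78^8 ≡ 23101, 78^16 ≡ 78, 78^32 ≡ 6084, 78^64 ≡ 37115, 78^128 ≡ 23101, 78^256 ≡ 78, 78^512 ≡ 6084, 78^1024 ≡ 37115, 78^2048 ≡ 23101.
2565 = 2048 + 512 + 4 + 1, so 78^2565 ≡ 23101·6084·37115·78 ≡ 22100 (mod 41041).
x_0 = 22100.
x_1 = 22100^2 mod 41041 = 22100.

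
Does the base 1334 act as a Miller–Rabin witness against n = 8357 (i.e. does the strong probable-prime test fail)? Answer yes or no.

yes

n − 1 = 8356 = 2^2 · 2089, so s = 2 and d = 2089.
x_0 = 1334^2089 mod 8357 = 8014.
x_0 is neither 1 nor 8356, so continue squaring.
x_1 = 8014^2 mod 8357 = 651.
Reached i = s−1 = 1 without hitting −1: 1334 is a Miller–Rabin witness and 8357 is composite.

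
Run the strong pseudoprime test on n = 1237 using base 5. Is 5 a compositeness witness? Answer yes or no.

n − 1 = 1236 = 2^2 · 309, so s = 2 and d = 309.
x_0 = 5^309 mod 1237 = 691.
x_0 is neither 1 nor 1236, so continue squaring.
x_1 = 691^2 mod 1237 = 1236.
x_1 ≡ −1, so 5 is not a witness.

no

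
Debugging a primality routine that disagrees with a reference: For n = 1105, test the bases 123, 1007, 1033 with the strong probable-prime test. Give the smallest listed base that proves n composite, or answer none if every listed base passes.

n − 1 = 1104 = 2^4 · 69, so s = 4 and d = 69.
Base 123: x_0 = 123^69 mod 1105 = 1058. x_0 is neither 1 nor 1104, so continue squaring. x_1 = 1058^2 mod 1105 = 1104. x_1 ≡ −1, so 123 is not a witness.
Base 1007: x_0 = 1007^69 mod 1105 = 837. x_0 is neither 1 nor 1104, so continue squaring. x_1 = 837^2 mod 1105 = 1104. x_1 ≡ −1, so 1007 is not a witness.
Base 1033: x_0 = 1033^69 mod 1105 = 863. x_0 is neither 1 nor 1104, so continue squaring. x_1 = 863^2 mod 1105 = 1104. x_1 ≡ −1, so 1033 is not a witness.
No listed base is a witness for 1105.

none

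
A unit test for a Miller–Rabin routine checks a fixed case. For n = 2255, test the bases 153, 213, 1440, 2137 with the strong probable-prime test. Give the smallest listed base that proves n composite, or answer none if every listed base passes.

153

n − 1 = 2254 = 2^1 · 1127, so s = 1 and d = 1127.
Base 153: x_0 = 153^1127 mod 2255 = 252. x_0 ∉ {1, 2254} and s = 1, so 153 is a Miller–Rabin witness and 2255 is composite.
Base 213: x_0 = 213^1127 mod 2255 = 412. x_0 ∉ {1, 2254} and s = 1, so 213 is a Miller–Rabin witness and 2255 is composite.
Base 1440: x_0 = 1440^1127 mod 2255 = 1660. x_0 ∉ {1, 2254} and s = 1, so 1440 is a Miller–Rabin witness and 2255 is composite.
Base 2137: x_0 = 2137^1127 mod 2255 = 1373. x_0 ∉ {1, 2254} and s = 1, so 2137 is a Miller–Rabin witness and 2255 is composite.
The smallest witness among the given bases is 153.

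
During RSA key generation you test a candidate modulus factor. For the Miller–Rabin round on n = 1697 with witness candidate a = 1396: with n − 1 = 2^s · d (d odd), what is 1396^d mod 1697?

1328

n − 1 = 1696 = 2^5 · 53, so s = 5 and d = 53.
1396^53 mod 1697 = 1328.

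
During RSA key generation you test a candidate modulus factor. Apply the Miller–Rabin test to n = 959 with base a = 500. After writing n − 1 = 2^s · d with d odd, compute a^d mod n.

33

n − 1 = 958 = 2^1 · 479, so s = 1 and d = 479.
500^479 mod 959 = 33.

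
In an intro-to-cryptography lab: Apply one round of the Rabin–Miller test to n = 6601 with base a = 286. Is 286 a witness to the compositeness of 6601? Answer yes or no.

n − 1 = 6600 = 2^3 · 825, so s = 3 and d = 825.
x_0 = 286^825 mod 6601 = 6600.
x_0 = 6600 ≡ −1, so 286 is not a witness.

no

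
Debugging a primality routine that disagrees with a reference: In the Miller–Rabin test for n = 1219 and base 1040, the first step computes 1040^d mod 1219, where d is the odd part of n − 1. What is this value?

n − 1 = 1218 = 2^1 · 609, so s = 1 and d = 609.
1040^609 mod 1219 = 65.

65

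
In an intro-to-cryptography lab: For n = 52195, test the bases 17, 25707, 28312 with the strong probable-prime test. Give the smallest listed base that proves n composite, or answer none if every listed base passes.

n − 1 = 52194 = 2^1 · 26097, so s = 1 and d = 26097.
Base 17: x_0 = 17^26097 mod 52195 = 34592. x_0 ∉ {1, 52194} and s = 1, so 17 is a Miller–Rabin witness and 52195 is composite.
Base 25707: x_0 = 25707^26097 mod 52195 = 45947. x_0 ∉ {1, 52194} and s = 1, so 25707 is a Miller–Rabin witness and 52195 is composite.
Base 28312: x_0 = 28312^26097 mod 52195 = 51462. x_0 ∉ {1, 52194} and s = 1, so 28312 is a Miller–Rabin witness and 52195 is composite.
The smallest witness among the given bases is 17.

17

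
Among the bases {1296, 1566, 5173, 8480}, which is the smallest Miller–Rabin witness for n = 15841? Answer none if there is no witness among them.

1566

n − 1 = 15840 = 2^5 · 495, so s = 5 and d = 495.
Base 1296: x_0 = 1296^495 mod 15841 = 1. x_0 = 1, so 1296 is not a witness.
Base 1566: x_0 = 1566^495 mod 15841 = 8154. x_0 is neither 1 nor 15840, so continue squaring. x_1 = 8154^2 mod 15841 = 3039. x_2 = 3039^2 mod 15841 = 218. x_3 = 218^2 mod 15841 = 1. x_3 = 1 but x_2 ≠ ±1, a nontrivial square root of 1 — 1566 is a witness and 15841 is composite.
Base 5173: x_0 = 5173^495 mod 15841 = 3409. x_0 is neither 1 nor 15840, so continue squaring. x_1 = 3409^2 mod 15841 = 9828. x_2 = 9828^2 mod 15841 = 7007. x_3 = 7007^2 mod 15841 = 6790. x_4 = 6790^2 mod 15841 = 6790. Reached i = s−1 = 4 without hitting −1: 5173 is a Miller–Rabin witness and 15841 is composite.
Base 8480: x_0 = 8480^495 mod 15841 = 12802. x_0 is neither 1 nor 15840, so continue squaring. x_1 = 12802^2 mod 15841 = 218. x_2 = 218^2 mod 15841 = 1. x_2 = 1 but x_1 ≠ ±1, a nontrivial square root of 1 — 8480 is a witness and 15841 is composite.
The smallest witness among the given bases is 1566.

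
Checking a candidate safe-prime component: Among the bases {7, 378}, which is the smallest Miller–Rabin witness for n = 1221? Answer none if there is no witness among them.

7

n − 1 = 1220 = 2^2 · 305, so s = 2 and d = 305.
Base 7: x_0 = 7^305 mod 1221 = 571. x_0 is neither 1 nor 1220, so continue squaring. x_1 = 571^2 mod 1221 = 34. Reached i = s−1 = 1 without hitting −1: 7 is a Miller–Rabin witness and 1221 is composite.
Base 378: x_0 = 378^305 mod 1221 = 837. x_0 is neither 1 nor 1220, so continue squaring. x_1 = 837^2 mod 1221 = 936. Reached i = s−1 = 1 without hitting −1: 378 is a Miller–Rabin witness and 1221 is composite.
The smallest witness among the given bases is 7.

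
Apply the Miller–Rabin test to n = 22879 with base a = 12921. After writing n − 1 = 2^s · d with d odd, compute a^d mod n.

n − 1 = 22878 = 2^1 · 11439, so s = 1 and d = 11439.
12921^11439 mod 22879 = 22762.

22762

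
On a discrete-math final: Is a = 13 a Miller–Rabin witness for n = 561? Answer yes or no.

yes

n − 1 = 560 = 2^4 · 35, so s = 4 and d = 35.
x_0 = 13^35 mod 561 = 208.
x_0 is neither 1 nor 560, so continue squaring.
x_1 = 208^2 mod 561 = 67.
x_2 = 67^2 mod 561 = 1.
x_2 = 1 but x_1 ≠ ±1, a nontrivial square root of 1 — 13 is a witness and 561 is composite.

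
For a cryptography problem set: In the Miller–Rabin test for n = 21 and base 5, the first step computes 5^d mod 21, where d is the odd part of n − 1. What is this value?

n − 1 = 20 = 2^2 · 5, so s = 2 and d = 5.
5^5 mod 21 = 17.

17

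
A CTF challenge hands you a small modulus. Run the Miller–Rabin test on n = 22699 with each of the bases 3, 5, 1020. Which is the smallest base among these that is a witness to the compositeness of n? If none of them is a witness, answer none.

none

n − 1 = 22698 = 2^1 · 11349, so s = 1 and d = 11349.
Base 3: x_0 = 3^11349 mod 22699 = 22698. x_0 = 22698 ≡ −1, so 3 is not a witness.
Base 5: x_0 = 5^11349 mod 22699 = 1. x_0 = 1, so 5 is not a witness.
Base 1020: x_0 = 1020^11349 mod 22699 = 22698. x_0 = 22698 ≡ −1, so 1020 is not a witness.
No listed base is a witness for 22699.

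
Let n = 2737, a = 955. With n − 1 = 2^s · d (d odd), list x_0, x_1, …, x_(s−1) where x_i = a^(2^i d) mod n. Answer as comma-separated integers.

n − 1 = 2736 = 2^4 · 171, so s = 4 and d = 171.
x_0 = 955^171 mod 2737 = 1826.
x_1 = 1826^2 mod 2737 = 610.
x_2 = 610^2 mod 2737 = 2605.
x_3 = 2605^2 mod 2737 = 1002.

1826, 610, 2605, 1002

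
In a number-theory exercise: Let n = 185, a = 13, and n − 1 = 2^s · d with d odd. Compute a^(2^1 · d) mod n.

4

n − 1 = 184 = 2^3 · 23, so s = 3 and d = 23.
Repeated squaring mod 185: 13^1 ≡ 13, 13^2 ≡ 169, 13^4 ≡ 71, 13^8 ≡ 46, 13^16 ≡ 81.
23 = 16 + 4 + 2 + 1, so 13^23 ≡ 81·71·169·13 ≡ 2 (mod 185).
x_0 = 2.
x_1 = 2^2 mod 185 = 4.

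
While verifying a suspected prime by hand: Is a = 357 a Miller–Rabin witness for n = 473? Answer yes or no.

yes

n − 1 = 472 = 2^3 · 59, so s = 3 and d = 59.
x_0 = 357^59 mod 473 = 196.
x_0 is neither 1 nor 472, so continue squaring.
x_1 = 196^2 mod 473 = 103.
x_2 = 103^2 mod 473 = 203.
Reached i = s−1 = 2 without hitting −1: 357 is a Miller–Rabin witness and 473 is composite.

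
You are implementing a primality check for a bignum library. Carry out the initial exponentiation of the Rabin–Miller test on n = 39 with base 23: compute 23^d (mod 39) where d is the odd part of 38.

n − 1 = 38 = 2^1 · 19, so s = 1 and d = 19.
23^19 mod 39 = 23.

23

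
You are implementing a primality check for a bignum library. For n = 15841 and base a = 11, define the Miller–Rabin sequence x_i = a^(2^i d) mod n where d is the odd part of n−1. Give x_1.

13021

n − 1 = 15840 = 2^5 · 495, so s = 5 and d = 495.
x_0 = 11^495 mod 15841 = 8989.
x_1 = 8989^2 mod 15841 = 13021.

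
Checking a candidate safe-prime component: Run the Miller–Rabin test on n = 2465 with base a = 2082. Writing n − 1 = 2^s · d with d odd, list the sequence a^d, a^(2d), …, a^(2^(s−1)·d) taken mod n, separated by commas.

n − 1 = 2464 = 2^5 · 77, so s = 5 and d = 77.
x_0 = 2082^77 mod 2465 = 842.
x_1 = 842^2 mod 2465 = 1509.
x_2 = 1509^2 mod 2465 = 1886.
x_3 = 1886^2 mod 2465 = 1.
x_4 = 1^2 mod 2465 = 1.

842, 1509, 1886, 1, 1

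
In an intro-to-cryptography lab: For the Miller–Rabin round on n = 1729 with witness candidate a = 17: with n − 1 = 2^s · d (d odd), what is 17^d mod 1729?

n − 1 = 1728 = 2^6 · 27, so s = 6 and d = 27.
Repeated squaring mod 1729: 17^1 ≡ 17, 17^2 ≡ 289, 17^4 ≡ 529, 17^8 ≡ 1472, 17^16 ≡ 347.
27 = 16 + 8 + 2 + 1, so 17^27 ≡ 347·1472·289·17 ≡ 818 (mod 1729).

818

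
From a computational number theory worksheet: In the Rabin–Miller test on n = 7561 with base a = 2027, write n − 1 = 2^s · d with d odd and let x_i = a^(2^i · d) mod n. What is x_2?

7560

n − 1 = 7560 = 2^3 · 945, so s = 3 and d = 945.
Repeated squaring mod 7561: 2027^1 ≡ 2027, 2027^2 ≡ 3106, 2027^4 ≡ 6961, 2027^8 ≡ 4633, 2027^16 ≡ 6571, 2027^32 ≡ 4731, 2027^64 ≡ 1801, 2027^128 ≡ 7493, 2027^256 ≡ 4624, 2027^512 ≡ 6429.
945 = 512 + 256 + 128 + 32 + 16 + 1, so 2027^945 ≡ 6429·4624·7493·4731·6571·2027 ≡ 3109 (mod 7561).
x_0 = 3109.
x_1 = 3109^2 mod 7561 = 2923.
x_2 = 2923^2 mod 7561 = 7560.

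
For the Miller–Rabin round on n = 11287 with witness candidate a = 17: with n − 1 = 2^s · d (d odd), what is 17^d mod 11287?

1

n − 1 = 11286 = 2^1 · 5643, so s = 1 and d = 5643.
17^5643 mod 11287 = 1.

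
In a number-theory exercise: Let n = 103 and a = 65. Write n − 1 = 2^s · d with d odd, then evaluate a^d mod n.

102

n − 1 = 102 = 2^1 · 51, so s = 1 and d = 51.
By repeated squaring, 65^51 ≡ 102 (mod 103).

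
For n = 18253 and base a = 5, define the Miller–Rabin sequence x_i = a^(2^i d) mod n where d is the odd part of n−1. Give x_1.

n − 1 = 18252 = 2^2 · 4563, so s = 2 and d = 4563.
x_0 = 5^4563 mod 18253 = 7263.
x_1 = 7263^2 mod 18253 = 18252.

18252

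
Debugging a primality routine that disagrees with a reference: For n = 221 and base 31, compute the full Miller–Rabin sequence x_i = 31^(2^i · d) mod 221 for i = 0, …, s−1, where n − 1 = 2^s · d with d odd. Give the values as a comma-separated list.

125, 155

n − 1 = 220 = 2^2 · 55, so s = 2 and d = 55.
x_0 = 31^55 mod 221 = 125.
x_1 = 125^2 mod 221 = 155.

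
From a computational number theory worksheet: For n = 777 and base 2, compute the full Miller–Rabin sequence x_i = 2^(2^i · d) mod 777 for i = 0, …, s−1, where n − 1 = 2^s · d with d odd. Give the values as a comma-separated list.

n − 1 = 776 = 2^3 · 97, so s = 3 and d = 97.
x_0 = 2^97 mod 777 = 464.
x_1 = 464^2 mod 777 = 67.
x_2 = 67^2 mod 777 = 604.

464, 67, 604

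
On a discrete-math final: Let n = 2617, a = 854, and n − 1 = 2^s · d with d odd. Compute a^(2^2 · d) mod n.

1

n − 1 = 2616 = 2^3 · 327, so s = 3 and d = 327.
Repeated squaring mod 2617: 854^1 ≡ 854, 854^2 ≡ 1790, 854^4 ≡ 892, 854^8 ≡ 96, 854^16 ≡ 1365, 854^32 ≡ 2538, 854^64 ≡ 1007, 854^128 ≡ 1270, 854^256 ≡ 828.
327 = 256 + 64 + 4 + 2 + 1, so 854^327 ≡ 828·1007·892·1790·854 ≡ 1 (mod 2617).
x_0 = 1.
x_1 = 1^2 mod 2617 = 1.
x_2 = 1^2 mod 2617 = 1.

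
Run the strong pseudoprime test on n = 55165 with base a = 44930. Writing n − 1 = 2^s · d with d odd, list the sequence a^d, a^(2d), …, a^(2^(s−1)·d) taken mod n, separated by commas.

n − 1 = 55164 = 2^2 · 13791, so s = 2 and d = 13791.
x_0 = 44930^13791 mod 55165 = 23425.
x_1 = 23425^2 mod 55165 = 4370.

23425, 4370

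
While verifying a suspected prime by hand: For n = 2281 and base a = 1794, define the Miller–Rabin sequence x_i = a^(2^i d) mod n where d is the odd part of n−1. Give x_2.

2280

n − 1 = 2280 = 2^3 · 285, so s = 3 and d = 285.
Repeated squaring mod 2281: 1794^1 ≡ 1794, 1794^2 ≡ 2226, 1794^4 ≡ 744, 1794^8 ≡ 1534, 1794^16 ≡ 1445, 1794^32 ≡ 910, 1794^64 ≡ 97, 1794^128 ≡ 285, 1794^256 ≡ 1390.
285 = 256 + 16 + 8 + 4 + 1, so 1794^285 ≡ 1390·1445·1534·744·1794 ≡ 1595 (mod 2281).
x_0 = 1595.
x_1 = 1595^2 mod 2281 = 710.
x_2 = 710^2 mod 2281 = 2280.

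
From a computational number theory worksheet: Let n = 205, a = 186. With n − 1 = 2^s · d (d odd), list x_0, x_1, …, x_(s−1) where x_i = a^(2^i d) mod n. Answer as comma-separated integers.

171, 131

n − 1 = 204 = 2^2 · 51, so s = 2 and d = 51.
x_0 = 186^51 mod 205 = 171.
x_1 = 171^2 mod 205 = 131.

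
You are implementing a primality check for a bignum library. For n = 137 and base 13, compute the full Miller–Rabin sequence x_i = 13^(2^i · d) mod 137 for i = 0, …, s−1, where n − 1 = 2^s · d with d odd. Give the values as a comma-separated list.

n − 1 = 136 = 2^3 · 17, so s = 3 and d = 17.
x_0 = 13^17 mod 137 = 127.
x_1 = 127^2 mod 137 = 100.
x_2 = 100^2 mod 137 = 136.

127, 100, 136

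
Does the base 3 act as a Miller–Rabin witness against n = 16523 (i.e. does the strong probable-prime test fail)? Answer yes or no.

n − 1 = 16522 = 2^1 · 8261, so s = 1 and d = 8261.
Repeated squaring mod 16523: 3^1 ≡ 3, 3^2 ≡ 9, 3^4 ≡ 81, 3^8 ≡ 6561, 3^16 ≡ 4306, 3^32 ≡ 2830, 3^64 ≡ 11768, 3^128 ≡ 6561, 3^256 ≡ 4306, 3^512 ≡ 2830, 3^1024 ≡ 11768, 3^2048 ≡ 6561, 3^4096 ≡ 4306, 3^8192 ≡ 2830.
8261 = 8192 + 64 + 4 + 1, so 3^8261 ≡ 2830·11768·81·3 ≡ 1842 (mod 16523).
x_0 = 3^8261 mod 16523 = 1842.
x_0 ∉ {1, 16522} and s = 1, so 3 is a Miller–Rabin witness and 16523 is composite.

yes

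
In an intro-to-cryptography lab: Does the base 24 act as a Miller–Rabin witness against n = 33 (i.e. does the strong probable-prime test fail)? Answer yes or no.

yes

n − 1 = 32 = 2^5 · 1, so s = 5 and d = 1.
x_0 = 24^1 mod 33 = 24.
x_0 is neither 1 nor 32, so continue squaring.
x_1 = 24^2 mod 33 = 15.
x_2 = 15^2 mod 33 = 27.
x_3 = 27^2 mod 33 = 3.
x_4 = 3^2 mod 33 = 9.
Reached i = s−1 = 4 without hitting −1: 24 is a Miller–Rabin witness and 33 is composite.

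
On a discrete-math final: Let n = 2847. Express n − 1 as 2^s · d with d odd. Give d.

1423

Halving: 2846 → 1423; 1423 is odd.
So 2846 = 2^1 · 1423.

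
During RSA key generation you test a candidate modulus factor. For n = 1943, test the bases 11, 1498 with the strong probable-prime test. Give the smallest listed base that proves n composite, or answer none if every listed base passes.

11

n − 1 = 1942 = 2^1 · 971, so s = 1 and d = 971.
Base 11: x_0 = 11^971 mod 1943 = 1610. x_0 ∉ {1, 1942} and s = 1, so 11 is a Miller–Rabin witness and 1943 is composite.
Base 1498: x_0 = 1498^971 mod 1943 = 1429. x_0 ∉ {1, 1942} and s = 1, so 1498 is a Miller–Rabin witness and 1943 is composite.
The smallest witness among the given bases is 11.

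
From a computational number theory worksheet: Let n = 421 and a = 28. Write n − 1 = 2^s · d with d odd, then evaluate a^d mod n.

1

n − 1 = 420 = 2^2 · 105, so s = 2 and d = 105.
28^105 mod 421 = 1.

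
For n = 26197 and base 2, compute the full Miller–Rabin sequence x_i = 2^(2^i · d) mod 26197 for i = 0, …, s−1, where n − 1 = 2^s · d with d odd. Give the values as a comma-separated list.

n − 1 = 26196 = 2^2 · 6549, so s = 2 and d = 6549.
x_0 = 2^6549 mod 26197 = 5030.
x_1 = 5030^2 mod 26197 = 20795.

5030, 20795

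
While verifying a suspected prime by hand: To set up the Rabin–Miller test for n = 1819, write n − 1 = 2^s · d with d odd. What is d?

909

Halving: 1818 → 909; 909 is odd.
So 1818 = 2^1 · 909.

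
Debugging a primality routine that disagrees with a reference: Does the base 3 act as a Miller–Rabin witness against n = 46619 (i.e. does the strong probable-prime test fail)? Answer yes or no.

no

n − 1 = 46618 = 2^1 · 23309, so s = 1 and d = 23309.
x_0 = 3^23309 mod 46619 = 1.
x_0 = 1, so 3 is not a witness.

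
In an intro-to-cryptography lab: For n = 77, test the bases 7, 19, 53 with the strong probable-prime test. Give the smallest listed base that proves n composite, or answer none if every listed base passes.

7

n − 1 = 76 = 2^2 · 19, so s = 2 and d = 19.
Base 7: x_0 = 7^19 mod 77 = 63. x_0 is neither 1 nor 76, so continue squaring. x_1 = 63^2 mod 77 = 42. Reached i = s−1 = 1 without hitting −1: 7 is a Miller–Rabin witness and 77 is composite.
Base 19: x_0 = 19^19 mod 77 = 40. x_0 is neither 1 nor 76, so continue squaring. x_1 = 40^2 mod 77 = 60. Reached i = s−1 = 1 without hitting −1: 19 is a Miller–Rabin witness and 77 is composite.
Base 53: x_0 = 53^19 mod 77 = 60. x_0 is neither 1 nor 76, so continue squaring. x_1 = 60^2 mod 77 = 58. Reached i = s−1 = 1 without hitting −1: 53 is a Miller–Rabin witness and 77 is composite.
The smallest witness among the given bases is 7.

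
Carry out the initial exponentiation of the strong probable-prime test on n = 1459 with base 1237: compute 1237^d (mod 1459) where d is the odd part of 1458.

1458

n − 1 = 1458 = 2^1 · 729, so s = 1 and d = 729.
1237^729 mod 1459 = 1458.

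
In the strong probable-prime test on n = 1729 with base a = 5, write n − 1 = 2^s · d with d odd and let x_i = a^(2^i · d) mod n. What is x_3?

1

n − 1 = 1728 = 2^6 · 27, so s = 6 and d = 27.
x_0 = 5^27 mod 1729 = 1217.
x_1 = 1217^2 mod 1729 = 1065.
x_2 = 1065^2 mod 1729 = 1.
x_3 = 1^2 mod 1729 = 1.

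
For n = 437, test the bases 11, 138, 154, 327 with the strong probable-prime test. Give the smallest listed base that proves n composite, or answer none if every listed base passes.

n − 1 = 436 = 2^2 · 109, so s = 2 and d = 109.
Base 11: x_0 = 11^109 mod 437 = 182. x_0 is neither 1 nor 436, so continue squaring. x_1 = 182^2 mod 437 = 349. Reached i = s−1 = 1 without hitting −1: 11 is a Miller–Rabin witness and 437 is composite.
Base 138: x_0 = 138^109 mod 437 = 138. x_0 is neither 1 nor 436, so continue squaring. x_1 = 138^2 mod 437 = 253. Reached i = s−1 = 1 without hitting −1: 138 is a Miller–Rabin witness and 437 is composite.
Base 154: x_0 = 154^109 mod 437 = 59. x_0 is neither 1 nor 436, so continue squaring. x_1 = 59^2 mod 437 = 422. Reached i = s−1 = 1 without hitting −1: 154 is a Miller–Rabin witness and 437 is composite.
Base 327: x_0 = 327^109 mod 437 = 175. x_0 is neither 1 nor 436, so continue squaring. x_1 = 175^2 mod 437 = 35. Reached i = s−1 = 1 without hitting −1: 327 is a Miller–Rabin witness and 437 is composite.
The smallest witness among the given bases is 11.

11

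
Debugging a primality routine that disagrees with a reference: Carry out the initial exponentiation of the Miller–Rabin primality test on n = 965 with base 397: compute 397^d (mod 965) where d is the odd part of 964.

n − 1 = 964 = 2^2 · 241, so s = 2 and d = 241.
397^241 mod 965 = 312.

312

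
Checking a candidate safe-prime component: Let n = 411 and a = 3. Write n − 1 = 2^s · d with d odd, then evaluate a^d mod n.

408

n − 1 = 410 = 2^1 · 205, so s = 1 and d = 205.
3^205 mod 411 = 408.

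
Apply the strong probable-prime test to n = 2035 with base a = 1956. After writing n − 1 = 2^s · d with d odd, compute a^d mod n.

1511

n − 1 = 2034 = 2^1 · 1017, so s = 1 and d = 1017.
Repeated squaring mod 2035: 1956^1 ≡ 1956, 1956^2 ≡ 136, 1956^4 ≡ 181, 1956^8 ≡ 201, 1956^16 ≡ 1736, 1956^32 ≡ 1896, 1956^64 ≡ 1006, 1956^128 ≡ 641, 1956^256 ≡ 1846, 1956^512 ≡ 1126.
1017 = 512 + 256 + 128 + 64 + 32 + 16 + 8 + 1, so 1956^1017 ≡ 1126·1846·641·1006·1896·1736·201·1956 ≡ 1511 (mod 2035).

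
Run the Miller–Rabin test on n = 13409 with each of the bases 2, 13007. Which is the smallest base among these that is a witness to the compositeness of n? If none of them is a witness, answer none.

2

n − 1 = 13408 = 2^5 · 419, so s = 5 and d = 419.
Base 2: x_0 = 2^419 mod 13409 = 4142. x_0 is neither 1 nor 13408, so continue squaring. x_1 = 4142^2 mod 13409 = 6053. x_2 = 6053^2 mod 13409 = 5421. x_3 = 5421^2 mod 13409 = 8122. x_4 = 8122^2 mod 13409 = 8013. Reached i = s−1 = 4 without hitting −1: 2 is a Miller–Rabin witness and 13409 is composite.
Base 13007: x_0 = 13007^419 mod 13409 = 7786. x_0 is neither 1 nor 13408, so continue squaring. x_1 = 7786^2 mod 13409 = 13116. x_2 = 13116^2 mod 13409 = 5395. x_3 = 5395^2 mod 13409 = 8495. x_4 = 8495^2 mod 13409 = 11196. Reached i = s−1 = 4 without hitting −1: 13007 is a Miller–Rabin witness and 13409 is composite.
The smallest witness among the given bases is 2.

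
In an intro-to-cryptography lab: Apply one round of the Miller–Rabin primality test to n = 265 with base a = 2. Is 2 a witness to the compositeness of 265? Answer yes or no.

yes

n − 1 = 264 = 2^3 · 33, so s = 3 and d = 33.
x_0 = 2^33 mod 265 = 137.
x_0 is neither 1 nor 264, so continue squaring.
x_1 = 137^2 mod 265 = 219.
x_2 = 219^2 mod 265 = 261.
Reached i = s−1 = 2 without hitting −1: 2 is a Miller–Rabin witness and 265 is composite.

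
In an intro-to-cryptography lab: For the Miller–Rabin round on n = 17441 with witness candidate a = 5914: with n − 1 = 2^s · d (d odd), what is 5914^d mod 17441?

n − 1 = 17440 = 2^5 · 545, so s = 5 and d = 545.
By repeated squaring, 5914^545 ≡ 4914 (mod 17441).

4914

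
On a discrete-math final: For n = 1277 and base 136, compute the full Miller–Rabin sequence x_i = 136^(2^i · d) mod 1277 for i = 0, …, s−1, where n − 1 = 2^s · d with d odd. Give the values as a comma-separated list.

1164, 1276

n − 1 = 1276 = 2^2 · 319, so s = 2 and d = 319.
x_0 = 136^319 mod 1277 = 1164.
x_1 = 1164^2 mod 1277 = 1276.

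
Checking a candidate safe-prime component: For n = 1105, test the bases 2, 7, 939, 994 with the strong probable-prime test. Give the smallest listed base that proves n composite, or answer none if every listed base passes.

2

n − 1 = 1104 = 2^4 · 69, so s = 4 and d = 69.
Base 2: x_0 = 2^69 mod 1105 = 967. x_0 is neither 1 nor 1104, so continue squaring. x_1 = 967^2 mod 1105 = 259. x_2 = 259^2 mod 1105 = 781. x_3 = 781^2 mod 1105 = 1. x_3 = 1 but x_2 ≠ ±1, a nontrivial square root of 1 — 2 is a witness and 1105 is composite.
Base 7: x_0 = 7^69 mod 1105 = 827. x_0 is neither 1 nor 1104, so continue squaring. x_1 = 827^2 mod 1105 = 1039. x_2 = 1039^2 mod 1105 = 1041. x_3 = 1041^2 mod 1105 = 781. Reached i = s−1 = 3 without hitting −1: 7 is a Miller–Rabin witness and 1105 is composite.
Base 939: x_0 = 939^69 mod 1105 = 599. x_0 is neither 1 nor 1104, so continue squaring. x_1 = 599^2 mod 1105 = 781. x_2 = 781^2 mod 1105 = 1. x_2 = 1 but x_1 ≠ ±1, a nontrivial square root of 1 — 939 is a witness and 1105 is composite.
Base 994: x_0 = 994^69 mod 1105 = 434. x_0 is neither 1 nor 1104, so continue squaring. x_1 = 434^2 mod 1105 = 506. x_2 = 506^2 mod 1105 = 781. x_3 = 781^2 mod 1105 = 1. x_3 = 1 but x_2 ≠ ±1, a nontrivial square root of 1 — 994 is a witness and 1105 is composite.
The smallest witness among the given bases is 2.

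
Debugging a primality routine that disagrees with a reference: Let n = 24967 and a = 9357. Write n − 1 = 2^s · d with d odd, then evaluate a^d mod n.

1

n − 1 = 24966 = 2^1 · 12483, so s = 1 and d = 12483.
9357^12483 mod 24967 = 1.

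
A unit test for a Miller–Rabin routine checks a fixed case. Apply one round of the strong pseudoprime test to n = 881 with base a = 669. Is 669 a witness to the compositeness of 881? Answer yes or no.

no

n − 1 = 880 = 2^4 · 55, so s = 4 and d = 55.
x_0 = 669^55 mod 881 = 583.
x_0 is neither 1 nor 880, so continue squaring.
x_1 = 583^2 mod 881 = 704.
x_2 = 704^2 mod 881 = 494.
x_3 = 494^2 mod 881 = 880.
x_3 ≡ −1, so 669 is not a witness.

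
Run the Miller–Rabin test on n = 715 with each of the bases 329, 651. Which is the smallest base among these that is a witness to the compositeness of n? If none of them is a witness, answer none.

651

n − 1 = 714 = 2^1 · 357, so s = 1 and d = 357.
Base 329: x_0 = 329^357 mod 715 = 714. x_0 = 714 ≡ −1, so 329 is not a witness.
Base 651: x_0 = 651^357 mod 715 = 326. x_0 ∉ {1, 714} and s = 1, so 651 is a Miller–Rabin witness and 715 is composite.
The smallest witness among the given bases is 651.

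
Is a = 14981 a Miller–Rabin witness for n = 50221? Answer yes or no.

no

n − 1 = 50220 = 2^2 · 12555, so s = 2 and d = 12555.
x_0 = 14981^12555 mod 50221 = 33750.
x_0 is neither 1 nor 50220, so continue squaring.
x_1 = 33750^2 mod 50221 = 50220.
x_1 ≡ −1, so 14981 is not a witness.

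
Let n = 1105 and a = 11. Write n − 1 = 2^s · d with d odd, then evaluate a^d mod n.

n − 1 = 1104 = 2^4 · 69, so s = 4 and d = 69.
11^69 mod 1105 = 996.

996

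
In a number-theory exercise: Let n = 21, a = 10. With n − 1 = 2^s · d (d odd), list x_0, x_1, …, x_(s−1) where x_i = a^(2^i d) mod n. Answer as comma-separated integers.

n − 1 = 20 = 2^2 · 5, so s = 2 and d = 5.
x_0 = 10^5 mod 21 = 19.
x_1 = 19^2 mod 21 = 4.

19, 4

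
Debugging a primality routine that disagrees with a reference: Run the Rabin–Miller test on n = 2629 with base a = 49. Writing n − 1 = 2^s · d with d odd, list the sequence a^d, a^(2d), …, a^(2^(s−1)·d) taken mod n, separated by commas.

2313, 2583

n − 1 = 2628 = 2^2 · 657, so s = 2 and d = 657.
x_0 = 49^657 mod 2629 = 2313.
x_1 = 2313^2 mod 2629 = 2583.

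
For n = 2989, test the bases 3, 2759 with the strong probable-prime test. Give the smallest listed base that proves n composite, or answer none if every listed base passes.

n − 1 = 2988 = 2^2 · 747, so s = 2 and d = 747.
Base 3: x_0 = 3^747 mod 2989 = 601. x_0 is neither 1 nor 2988, so continue squaring. x_1 = 601^2 mod 2989 = 2521. Reached i = s−1 = 1 without hitting −1: 3 is a Miller–Rabin witness and 2989 is composite.
Base 2759: x_0 = 2759^747 mod 2989 = 365. x_0 is neither 1 nor 2988, so continue squaring. x_1 = 365^2 mod 2989 = 1709. Reached i = s−1 = 1 without hitting −1: 2759 is a Miller–Rabin witness and 2989 is composite.
The smallest witness among the given bases is 3.

3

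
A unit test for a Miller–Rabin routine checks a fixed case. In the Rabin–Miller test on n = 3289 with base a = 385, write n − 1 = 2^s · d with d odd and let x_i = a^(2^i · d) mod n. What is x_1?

n − 1 = 3288 = 2^3 · 411, so s = 3 and d = 411.
Repeated squaring mod 3289: 385^1 ≡ 385, 385^2 ≡ 220, 385^4 ≡ 2354, 385^8 ≡ 2640, 385^16 ≡ 209, 385^32 ≡ 924, 385^64 ≡ 1925, 385^128 ≡ 2211, 385^256 ≡ 1067.
411 = 256 + 128 + 16 + 8 + 2 + 1, so 385^411 ≡ 1067·2211·209·2640·220·385 ≡ 1188 (mod 3289).
x_0 = 1188.
x_1 = 1188^2 mod 3289 = 363.

363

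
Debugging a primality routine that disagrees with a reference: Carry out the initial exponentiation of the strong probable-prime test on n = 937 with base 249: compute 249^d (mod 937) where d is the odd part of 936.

n − 1 = 936 = 2^3 · 117, so s = 3 and d = 117.
Repeated squaring mod 937: 249^1 ≡ 249, 249^2 ≡ 159, 249^4 ≡ 919, 249^8 ≡ 324, 249^16 ≡ 32, 249^32 ≡ 87, 249^64 ≡ 73.
117 = 64 + 32 + 16 + 4 + 1, so 249^117 ≡ 73·87·32·919·249 ≡ 923 (mod 937).

923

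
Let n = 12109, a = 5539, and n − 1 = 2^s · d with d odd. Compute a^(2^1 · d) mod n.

n − 1 = 12108 = 2^2 · 3027, so s = 2 and d = 3027.
x_0 = 5539^3027 mod 12109 = 4073.
x_1 = 4073^2 mod 12109 = 12108.

12108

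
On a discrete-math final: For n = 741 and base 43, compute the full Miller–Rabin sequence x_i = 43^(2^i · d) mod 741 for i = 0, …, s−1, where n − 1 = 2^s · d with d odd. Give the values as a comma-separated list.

n − 1 = 740 = 2^2 · 185, so s = 2 and d = 185.
x_0 = 43^185 mod 741 = 712.
x_1 = 712^2 mod 741 = 100.

712, 100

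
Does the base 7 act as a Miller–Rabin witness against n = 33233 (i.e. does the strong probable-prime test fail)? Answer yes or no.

n − 1 = 33232 = 2^4 · 2077, so s = 4 and d = 2077.
x_0 = 7^2077 mod 33233 = 16582.
x_0 is neither 1 nor 33232, so continue squaring.
x_1 = 16582^2 mod 33233 = 26115.
x_2 = 26115^2 mod 33233 = 18832.
x_3 = 18832^2 mod 33233 = 14881.
Reached i = s−1 = 3 without hitting −1: 7 is a Miller–Rabin witness and 33233 is composite.

yes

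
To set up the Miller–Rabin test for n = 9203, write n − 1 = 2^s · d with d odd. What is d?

Halving: 9202 → 4601; 4601 is odd.
So 9202 = 2^1 · 4601.

4601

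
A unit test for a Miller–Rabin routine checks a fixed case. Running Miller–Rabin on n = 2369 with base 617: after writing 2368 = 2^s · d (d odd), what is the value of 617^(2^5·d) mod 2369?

n − 1 = 2368 = 2^6 · 37, so s = 6 and d = 37.
x_0 = 617^37 mod 2369 = 411.
x_1 = 411^2 mod 2369 = 722.
x_2 = 722^2 mod 2369 = 104.
x_3 = 104^2 mod 2369 = 1340.
x_4 = 1340^2 mod 2369 = 2267.
x_5 = 2267^2 mod 2369 = 928.

928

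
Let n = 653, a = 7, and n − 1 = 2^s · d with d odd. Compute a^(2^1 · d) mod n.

n − 1 = 652 = 2^2 · 163, so s = 2 and d = 163.
x_0 = 7^163 mod 653 = 1.
x_1 = 1^2 mod 653 = 1.

1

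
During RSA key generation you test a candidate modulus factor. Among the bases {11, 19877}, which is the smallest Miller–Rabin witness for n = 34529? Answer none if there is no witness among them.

11

n − 1 = 34528 = 2^5 · 1079, so s = 5 and d = 1079.
Base 11: x_0 = 11^1079 mod 34529 = 31702. x_0 is neither 1 nor 34528, so continue squaring. x_1 = 31702^2 mod 34529 = 15730. x_2 = 15730^2 mod 34529 = 32615. x_3 = 32615^2 mod 34529 = 3322. x_4 = 3322^2 mod 34529 = 20933. Reached i = s−1 = 4 without hitting −1: 11 is a Miller–Rabin witness and 34529 is composite.
Base 19877: x_0 = 19877^1079 mod 34529 = 12782. x_0 is neither 1 nor 34528, so continue squaring. x_1 = 12782^2 mod 34529 = 22825. x_2 = 22825^2 mod 34529 = 7073. x_3 = 7073^2 mod 34529 = 29337. x_4 = 29337^2 mod 34529 = 24244. Reached i = s−1 = 4 without hitting −1: 19877 is a Miller–Rabin witness and 34529 is composite.
The smallest witness among the given bases is 11.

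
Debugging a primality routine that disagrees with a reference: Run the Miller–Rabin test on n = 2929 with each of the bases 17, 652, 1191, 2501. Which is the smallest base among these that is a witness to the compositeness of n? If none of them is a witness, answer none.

n − 1 = 2928 = 2^4 · 183, so s = 4 and d = 183.
Base 17: x_0 = 17^183 mod 2929 = 1984. x_0 is neither 1 nor 2928, so continue squaring. x_1 = 1984^2 mod 2929 = 2609. x_2 = 2609^2 mod 2929 = 2814. x_3 = 2814^2 mod 2929 = 1509. Reached i = s−1 = 3 without hitting −1: 17 is a Miller–Rabin witness and 2929 is composite.
Base 652: x_0 = 652^183 mod 2929 = 392. x_0 is neither 1 nor 2928, so continue squaring. x_1 = 392^2 mod 2929 = 1356. x_2 = 1356^2 mod 2929 = 2253. x_3 = 2253^2 mod 2929 = 52. Reached i = s−1 = 3 without hitting −1: 652 is a Miller–Rabin witness and 2929 is composite.
Base 1191: x_0 = 1191^183 mod 2929 = 1419. x_0 is neither 1 nor 2928, so continue squaring. x_1 = 1419^2 mod 2929 = 1338. x_2 = 1338^2 mod 2929 = 625. x_3 = 625^2 mod 2929 = 1068. Reached i = s−1 = 3 without hitting −1: 1191 is a Miller–Rabin witness and 2929 is composite.
Base 2501: x_0 = 2501^183 mod 2929 = 2646. x_0 is neither 1 nor 2928, so continue squaring. x_1 = 2646^2 mod 2929 = 1006. x_2 = 1006^2 mod 2929 = 1531. x_3 = 1531^2 mod 2929 = 761. Reached i = s−1 = 3 without hitting −1: 2501 is a Miller–Rabin witness and 2929 is composite.
The smallest witness among the given bases is 17.

17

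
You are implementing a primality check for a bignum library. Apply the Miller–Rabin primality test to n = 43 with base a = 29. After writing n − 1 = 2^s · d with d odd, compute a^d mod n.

42

n − 1 = 42 = 2^1 · 21, so s = 1 and d = 21.
29^21 mod 43 = 42.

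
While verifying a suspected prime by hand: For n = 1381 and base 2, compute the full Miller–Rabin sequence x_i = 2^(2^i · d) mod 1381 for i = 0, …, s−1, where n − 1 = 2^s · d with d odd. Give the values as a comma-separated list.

366, 1380

n − 1 = 1380 = 2^2 · 345, so s = 2 and d = 345.
x_0 = 2^345 mod 1381 = 366.
x_1 = 366^2 mod 1381 = 1380.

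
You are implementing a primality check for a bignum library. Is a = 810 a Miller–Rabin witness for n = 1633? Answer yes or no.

yes

n − 1 = 1632 = 2^5 · 51, so s = 5 and d = 51.
x_0 = 810^51 mod 1633 = 1006.
x_0 is neither 1 nor 1632, so continue squaring.
x_1 = 1006^2 mod 1633 = 1209.
x_2 = 1209^2 mod 1633 = 146.
x_3 = 146^2 mod 1633 = 87.
x_4 = 87^2 mod 1633 = 1037.
Reached i = s−1 = 4 without hitting −1: 810 is a Miller–Rabin witness and 1633 is composite.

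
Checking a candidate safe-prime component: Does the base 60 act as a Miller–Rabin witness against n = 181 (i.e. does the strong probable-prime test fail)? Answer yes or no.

no

n − 1 = 180 = 2^2 · 45, so s = 2 and d = 45.
x_0 = 60^45 mod 181 = 180.
x_0 = 180 ≡ −1, so 60 is not a witness.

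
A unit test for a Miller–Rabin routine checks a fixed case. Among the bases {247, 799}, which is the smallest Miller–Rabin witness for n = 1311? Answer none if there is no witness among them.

n − 1 = 1310 = 2^1 · 655, so s = 1 and d = 655.
Base 247: x_0 = 247^655 mod 1311 = 931. x_0 ∉ {1, 1310} and s = 1, so 247 is a Miller–Rabin witness and 1311 is composite.
Base 799: x_0 = 799^655 mod 1311 = 172. x_0 ∉ {1, 1310} and s = 1, so 799 is a Miller–Rabin witness and 1311 is composite.
The smallest witness among the given bases is 247.

247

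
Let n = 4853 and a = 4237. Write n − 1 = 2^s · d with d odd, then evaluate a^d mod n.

n − 1 = 4852 = 2^2 · 1213, so s = 2 and d = 1213.
4237^1213 mod 4853 = 286.

286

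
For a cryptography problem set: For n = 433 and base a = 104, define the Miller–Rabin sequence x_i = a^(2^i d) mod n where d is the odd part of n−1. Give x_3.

1

n − 1 = 432 = 2^4 · 27, so s = 4 and d = 27.
x_0 = 104^27 mod 433 = 254.
x_1 = 254^2 mod 433 = 432.
x_2 = 432^2 mod 433 = 1.
x_3 = 1^2 mod 433 = 1.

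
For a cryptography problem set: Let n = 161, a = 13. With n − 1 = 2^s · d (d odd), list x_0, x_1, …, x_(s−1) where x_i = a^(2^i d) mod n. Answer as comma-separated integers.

27, 85, 141, 78, 127

n − 1 = 160 = 2^5 · 5, so s = 5 and d = 5.
x_0 = 13^5 mod 161 = 27.
x_1 = 27^2 mod 161 = 85.
x_2 = 85^2 mod 161 = 141.
x_3 = 141^2 mod 161 = 78.
x_4 = 78^2 mod 161 = 127.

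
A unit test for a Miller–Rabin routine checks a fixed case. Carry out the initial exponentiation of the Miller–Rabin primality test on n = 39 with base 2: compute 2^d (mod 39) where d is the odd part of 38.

n − 1 = 38 = 2^1 · 19, so s = 1 and d = 19.
2^19 mod 39 = 11.

11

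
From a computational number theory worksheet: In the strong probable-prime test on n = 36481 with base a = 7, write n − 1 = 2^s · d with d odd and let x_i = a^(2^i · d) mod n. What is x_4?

29606

n − 1 = 36480 = 2^7 · 285, so s = 7 and d = 285.
Repeated squaring mod 36481: 7^1 ≡ 7, 7^2 ≡ 49, 7^4 ≡ 2401, 7^8 ≡ 803, 7^16 ≡ 24632, 7^32 ≡ 19913, 7^64 ≡ 15580, 7^128 ≡ 28307, 7^256 ≡ 17565.
285 = 256 + 16 + 8 + 4 + 1, so 7^285 ≡ 17565·24632·803·2401·7 ≡ 9549 (mod 36481).
x_0 = 9549.
x_1 = 9549^2 mod 36481 = 17382.
x_2 = 17382^2 mod 36481 = 34763.
x_3 = 34763^2 mod 36481 = 33044.
x_4 = 33044^2 mod 36481 = 29606.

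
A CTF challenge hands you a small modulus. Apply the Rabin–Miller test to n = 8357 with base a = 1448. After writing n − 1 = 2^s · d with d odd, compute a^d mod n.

7420

n − 1 = 8356 = 2^2 · 2089, so s = 2 and d = 2089.
1448^2089 mod 8357 = 7420.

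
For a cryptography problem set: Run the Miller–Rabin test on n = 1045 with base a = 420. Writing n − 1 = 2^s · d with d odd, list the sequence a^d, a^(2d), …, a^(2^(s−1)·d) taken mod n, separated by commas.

n − 1 = 1044 = 2^2 · 261, so s = 2 and d = 261.
x_0 = 420^261 mod 1045 = 1025.
x_1 = 1025^2 mod 1045 = 400.

1025, 400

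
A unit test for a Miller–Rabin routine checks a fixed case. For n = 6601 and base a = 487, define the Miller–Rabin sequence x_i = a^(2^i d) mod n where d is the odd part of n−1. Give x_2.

1

n − 1 = 6600 = 2^3 · 825, so s = 3 and d = 825.
Repeated squaring mod 6601: 487^1 ≡ 487, 487^2 ≡ 6134, 487^4 ≡ 256, 487^8 ≡ 6127, 487^16 ≡ 242, 487^32 ≡ 5756, 487^64 ≡ 1117, 487^128 ≡ 100, 487^256 ≡ 3399, 487^512 ≡ 1451.
825 = 512 + 256 + 32 + 16 + 8 + 1, so 487^825 ≡ 1451·3399·5756·242·6127·487 ≡ 2738 (mod 6601).
x_0 = 2738.
x_1 = 2738^2 mod 6601 = 4509.
x_2 = 4509^2 mod 6601 = 1.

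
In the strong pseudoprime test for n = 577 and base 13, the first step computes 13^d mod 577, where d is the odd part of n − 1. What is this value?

n − 1 = 576 = 2^6 · 9, so s = 6 and d = 9.
13^9 mod 577 = 436.

436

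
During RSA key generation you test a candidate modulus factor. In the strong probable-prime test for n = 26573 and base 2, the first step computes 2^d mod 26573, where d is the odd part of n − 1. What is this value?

n − 1 = 26572 = 2^2 · 6643, so s = 2 and d = 6643.
Repeated squaring mod 26573: 2^1 ≡ 2, 2^2 ≡ 4, 2^4 ≡ 16, 2^8 ≡ 256, 2^16 ≡ 12390, 2^32 ≡ 26452, 2^64 ≡ 14641, 2^128 ≡ 21063, 2^256 ≡ 13734, 2^512 ≡ 7602, 2^1024 ≡ 20702, 2^2048 ≡ 3460, 2^4096 ≡ 13750.
6643 = 4096 + 2048 + 256 + 128 + 64 + 32 + 16 + 2 + 1, so 2^6643 ≡ 13750·3460·13734·21063·14641·26452·12390·4·2 ≡ 13368 (mod 26573).

13368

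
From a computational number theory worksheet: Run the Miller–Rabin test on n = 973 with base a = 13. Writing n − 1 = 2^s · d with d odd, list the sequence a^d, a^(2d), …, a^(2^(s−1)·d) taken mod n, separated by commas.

811, 946

n − 1 = 972 = 2^2 · 243, so s = 2 and d = 243.
x_0 = 13^243 mod 973 = 811.
x_1 = 811^2 mod 973 = 946.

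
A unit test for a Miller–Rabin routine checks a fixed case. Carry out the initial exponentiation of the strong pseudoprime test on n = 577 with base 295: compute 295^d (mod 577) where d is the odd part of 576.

n − 1 = 576 = 2^6 · 9, so s = 6 and d = 9.
Repeated squaring mod 577: 295^1 ≡ 295, 295^2 ≡ 475, 295^4 ≡ 18, 295^8 ≡ 324.
9 = 8 + 1, so 295^9 ≡ 324·295 ≡ 375 (mod 577).

375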